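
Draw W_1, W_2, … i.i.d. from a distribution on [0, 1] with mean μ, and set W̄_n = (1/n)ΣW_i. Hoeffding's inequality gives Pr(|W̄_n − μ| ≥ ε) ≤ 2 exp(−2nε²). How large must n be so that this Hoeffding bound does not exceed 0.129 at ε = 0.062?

357

Require 2·exp(−2nε²) ≤ 0.129, i.e. 2nε² ≥ ln(2/0.129) = 2.741090.
So n ≥ 2.741090 / (2·0.062²) = 356.541.
The smallest integer n is 357.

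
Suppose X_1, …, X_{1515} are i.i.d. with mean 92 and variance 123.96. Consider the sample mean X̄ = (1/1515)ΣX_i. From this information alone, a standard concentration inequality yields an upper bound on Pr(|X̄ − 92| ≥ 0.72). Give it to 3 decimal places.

0.158

With mean and variance of each term known, Chebyshev's inequality bounds the deviation of the sum (or sample mean).
Var(X̄) = Var(X_i)/n = 123.96/1515 = 0.081822.
Chebyshev: Pr(|X̄ − 92| ≥ 0.72) ≤ Var(X̄)/(0.72)² = 123.96/(1515·0.72²) = 0.1578.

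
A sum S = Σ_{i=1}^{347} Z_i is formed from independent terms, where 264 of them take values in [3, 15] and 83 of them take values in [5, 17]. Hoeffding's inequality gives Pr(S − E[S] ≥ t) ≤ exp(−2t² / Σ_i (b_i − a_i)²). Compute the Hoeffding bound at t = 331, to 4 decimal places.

0.0125

Σ(b_i − a_i)² = 264·12² + 83·12² = 49968.
Exponent = 2·331² / 49968 = 4.38525.
Bound = exp(−4.38525) = 0.01246.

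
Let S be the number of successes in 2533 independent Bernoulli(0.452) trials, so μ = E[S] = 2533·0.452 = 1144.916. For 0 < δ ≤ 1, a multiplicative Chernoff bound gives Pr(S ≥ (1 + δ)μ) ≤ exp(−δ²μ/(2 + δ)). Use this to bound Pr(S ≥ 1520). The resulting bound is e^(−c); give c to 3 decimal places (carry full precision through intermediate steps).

Write 1520 = (1 + δ)μ, so δ = 1520/1144.916 − 1 = 0.3276083…
Then the exponent is δ²μ/(2 + δ) = (1520 − μ)² / (μ·(2 + δ)) = 52.792661.

52.793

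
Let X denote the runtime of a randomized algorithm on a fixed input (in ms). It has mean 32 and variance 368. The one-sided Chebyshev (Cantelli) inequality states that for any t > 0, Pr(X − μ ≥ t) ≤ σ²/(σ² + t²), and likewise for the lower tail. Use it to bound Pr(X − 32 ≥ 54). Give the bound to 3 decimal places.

0.112

Here σ² = 368 and t = 54, so σ² + t² = 3284.
Cantelli's bound: 368/3284 = 0.1121.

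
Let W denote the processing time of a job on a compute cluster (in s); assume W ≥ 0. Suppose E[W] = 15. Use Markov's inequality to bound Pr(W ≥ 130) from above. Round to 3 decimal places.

0.115

Markov's inequality: for a non-negative random variable, Pr(W ≥ a) ≤ E[W]/a.
Here E[W] = 15 and a = 130, so the bound is 15/130 = 0.1154.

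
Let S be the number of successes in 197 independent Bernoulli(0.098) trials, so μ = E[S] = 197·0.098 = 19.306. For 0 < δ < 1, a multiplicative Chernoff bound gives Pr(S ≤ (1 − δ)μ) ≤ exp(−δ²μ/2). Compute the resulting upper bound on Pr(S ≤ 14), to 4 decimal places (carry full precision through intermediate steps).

Write 14 = (1 − δ)μ, so δ = 1 − 14/19.306 = 0.2748368…
Then the exponent is δ²μ/2 = (μ − 14)²/(2μ) = 0.729142.
Bound = exp(−0.729142) = 0.48232.

0.4823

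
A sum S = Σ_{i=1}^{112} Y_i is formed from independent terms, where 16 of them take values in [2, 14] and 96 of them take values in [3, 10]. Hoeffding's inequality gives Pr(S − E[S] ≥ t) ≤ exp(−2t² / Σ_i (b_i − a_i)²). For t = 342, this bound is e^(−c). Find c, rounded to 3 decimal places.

33.380

Σ(b_i − a_i)² = 16·12² + 96·7² = 7008.
c = 2t² / 7008 = 2·342² / 7008 = 33.3801.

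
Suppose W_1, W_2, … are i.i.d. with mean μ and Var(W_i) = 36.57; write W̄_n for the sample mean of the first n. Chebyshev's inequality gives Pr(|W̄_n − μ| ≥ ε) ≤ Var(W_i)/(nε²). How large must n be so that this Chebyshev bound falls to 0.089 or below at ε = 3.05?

Require 36.57/(n·3.05²) ≤ 0.089, i.e. n ≥ 36.57/(0.089·3.05²) = 44.171.
The smallest integer n is 45.

45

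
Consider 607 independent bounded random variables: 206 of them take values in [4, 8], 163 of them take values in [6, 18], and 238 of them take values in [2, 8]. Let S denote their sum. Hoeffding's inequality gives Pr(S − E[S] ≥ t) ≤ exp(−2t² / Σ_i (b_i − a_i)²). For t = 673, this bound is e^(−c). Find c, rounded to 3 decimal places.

Σ(b_i − a_i)² = 206·4² + 163·12² + 238·6² = 35336.
c = 2t² / 35336 = 2·673² / 35336 = 25.6356.

25.636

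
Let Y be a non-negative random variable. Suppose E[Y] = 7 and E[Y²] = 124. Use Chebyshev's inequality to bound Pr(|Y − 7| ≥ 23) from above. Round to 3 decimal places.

0.142

Var(Y) = E[Y²] − (E[Y])² = 124 − 49 = 75.
Chebyshev's inequality: Pr(|Y − μ| ≥ t) ≤ Var(Y)/t² = 75/529 = 0.1418.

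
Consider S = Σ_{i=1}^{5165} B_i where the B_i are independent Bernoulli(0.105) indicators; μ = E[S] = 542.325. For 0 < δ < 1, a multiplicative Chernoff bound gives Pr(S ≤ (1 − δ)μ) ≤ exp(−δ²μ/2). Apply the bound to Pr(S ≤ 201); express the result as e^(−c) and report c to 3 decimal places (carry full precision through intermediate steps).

107.410

Write 201 = (1 − δ)μ, so δ = 1 − 201/542.325 = 0.6293735…
Then the exponent is δ²μ/2 = (μ − 201)²/(2μ) = 107.410460.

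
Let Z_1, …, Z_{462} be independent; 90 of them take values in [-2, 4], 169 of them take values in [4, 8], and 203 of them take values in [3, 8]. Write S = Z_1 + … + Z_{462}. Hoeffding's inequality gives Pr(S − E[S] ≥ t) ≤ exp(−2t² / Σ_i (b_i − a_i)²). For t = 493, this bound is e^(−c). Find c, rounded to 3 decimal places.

Σ(b_i − a_i)² = 90·6² + 169·4² + 203·5² = 11019.
c = 2t² / 11019 = 2·493² / 11019 = 44.1145.

44.115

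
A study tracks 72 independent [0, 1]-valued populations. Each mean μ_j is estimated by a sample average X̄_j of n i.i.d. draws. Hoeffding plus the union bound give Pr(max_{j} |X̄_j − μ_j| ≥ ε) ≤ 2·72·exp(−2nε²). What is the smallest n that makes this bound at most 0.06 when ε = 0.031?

4050

Need 2·72·exp(−2nε²) ≤ 0.06, i.e. exp(−2nε²) ≤ 0.06/144.
So 2nε² ≥ ln(144/0.06) = 7.783224.
Hence n ≥ 7.783224/(2·0.031²) = 4049.544.
The smallest integer n is 4050.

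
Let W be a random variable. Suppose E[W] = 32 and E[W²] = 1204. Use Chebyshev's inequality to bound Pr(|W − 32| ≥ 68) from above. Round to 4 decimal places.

Var(W) = E[W²] − (E[W])² = 1204 − 1024 = 180.
Chebyshev's inequality: Pr(|W − μ| ≥ t) ≤ Var(W)/t² = 180/4624 = 0.0389.

0.0389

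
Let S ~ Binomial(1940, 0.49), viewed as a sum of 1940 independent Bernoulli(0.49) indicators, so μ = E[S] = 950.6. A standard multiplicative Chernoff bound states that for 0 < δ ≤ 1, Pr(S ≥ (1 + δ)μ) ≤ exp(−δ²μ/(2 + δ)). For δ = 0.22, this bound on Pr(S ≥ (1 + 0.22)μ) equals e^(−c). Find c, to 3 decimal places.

20.725

c = δ²μ/(2 + δ) = 0.22²·950.6/(2 + 0.22) = 20.7248.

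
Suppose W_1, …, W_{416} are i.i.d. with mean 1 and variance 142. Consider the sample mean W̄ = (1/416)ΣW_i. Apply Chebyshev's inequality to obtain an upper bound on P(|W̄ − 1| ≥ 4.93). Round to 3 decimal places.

0.014

Var(W̄) = Var(W_i)/n = 142/416 = 0.34135.
Chebyshev: P(|W̄ − 1| ≥ 4.93) ≤ Var(W̄)/(4.93)² = 142/(416·4.93²) = 0.0140.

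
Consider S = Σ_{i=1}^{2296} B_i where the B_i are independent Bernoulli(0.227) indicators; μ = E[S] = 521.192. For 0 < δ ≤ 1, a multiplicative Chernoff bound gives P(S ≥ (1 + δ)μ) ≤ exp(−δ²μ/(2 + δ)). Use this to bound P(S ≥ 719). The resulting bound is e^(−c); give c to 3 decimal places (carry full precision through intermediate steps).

Write 719 = (1 + δ)μ, so δ = 719/521.192 − 1 = 0.37953…
Then the exponent is δ²μ/(2 + δ) = (719 − μ)² / (μ·(2 + δ)) = 31.549957.

31.550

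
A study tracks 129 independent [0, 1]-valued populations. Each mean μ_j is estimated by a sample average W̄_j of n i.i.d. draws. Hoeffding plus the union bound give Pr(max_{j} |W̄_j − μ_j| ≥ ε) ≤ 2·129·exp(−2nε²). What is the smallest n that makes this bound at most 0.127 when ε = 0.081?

Need 2·129·exp(−2nε²) ≤ 0.127, i.e. exp(−2nε²) ≤ 0.127/258.
So 2nε² ≥ ln(258/0.127) = 7.616528.
Hence n ≥ 7.616528/(2·0.081²) = 580.440.
The smallest integer n is 581.

581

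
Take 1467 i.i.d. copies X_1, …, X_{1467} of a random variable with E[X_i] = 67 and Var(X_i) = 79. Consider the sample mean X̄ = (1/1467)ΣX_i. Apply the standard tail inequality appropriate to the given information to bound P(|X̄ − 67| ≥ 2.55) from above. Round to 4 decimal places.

With mean and variance of each term known, Chebyshev's inequality bounds the deviation of the sum (or sample mean).
Var(X̄) = Var(X_i)/n = 79/1467 = 0.053851.
Chebyshev: P(|X̄ − 67| ≥ 2.55) ≤ Var(X̄)/(2.55)² = 79/(1467·2.55²) = 0.0083.

0.0083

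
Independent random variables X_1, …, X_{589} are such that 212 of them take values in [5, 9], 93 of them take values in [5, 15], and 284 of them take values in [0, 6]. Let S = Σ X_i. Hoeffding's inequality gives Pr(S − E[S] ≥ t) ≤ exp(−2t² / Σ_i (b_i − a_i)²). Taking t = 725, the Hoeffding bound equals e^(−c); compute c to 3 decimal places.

45.874

Σ(b_i − a_i)² = 212·4² + 93·10² + 284·6² = 22916.
c = 2t² / 22916 = 2·725² / 22916 = 45.8741.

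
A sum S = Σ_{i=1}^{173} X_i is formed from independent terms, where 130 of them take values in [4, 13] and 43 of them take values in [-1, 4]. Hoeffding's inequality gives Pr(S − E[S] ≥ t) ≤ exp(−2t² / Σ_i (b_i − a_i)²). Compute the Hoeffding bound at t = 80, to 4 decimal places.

Σ(b_i − a_i)² = 130·9² + 43·5² = 11605.
Exponent = 2·80² / 11605 = 1.10297.
Bound = exp(−1.10297) = 0.33188.

0.3319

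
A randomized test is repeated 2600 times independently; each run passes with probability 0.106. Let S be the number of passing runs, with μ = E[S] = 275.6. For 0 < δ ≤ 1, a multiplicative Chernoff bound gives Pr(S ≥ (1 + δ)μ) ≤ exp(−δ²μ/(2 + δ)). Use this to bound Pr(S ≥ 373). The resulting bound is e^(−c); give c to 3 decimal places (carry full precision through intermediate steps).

14.627

Write 373 = (1 + δ)μ, so δ = 373/275.6 − 1 = 0.3534107…
Then the exponent is δ²μ/(2 + δ) = (373 − μ)² / (μ·(2 + δ)) = 14.626519.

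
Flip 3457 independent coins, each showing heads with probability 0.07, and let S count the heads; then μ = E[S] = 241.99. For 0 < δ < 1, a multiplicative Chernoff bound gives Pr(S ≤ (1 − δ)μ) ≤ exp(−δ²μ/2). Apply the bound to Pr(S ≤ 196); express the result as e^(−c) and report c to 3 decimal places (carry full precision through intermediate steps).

Write 196 = (1 − δ)μ, so δ = 1 − 196/241.99 = 0.1900492…
Then the exponent is δ²μ/2 = (μ − 196)²/(2μ) = 4.370181.

4.370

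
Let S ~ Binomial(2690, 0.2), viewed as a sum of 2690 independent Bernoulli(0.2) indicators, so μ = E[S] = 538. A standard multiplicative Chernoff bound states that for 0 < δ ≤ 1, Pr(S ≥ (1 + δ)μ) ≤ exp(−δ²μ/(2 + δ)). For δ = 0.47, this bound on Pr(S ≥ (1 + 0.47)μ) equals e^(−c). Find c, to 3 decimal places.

48.115

c = δ²μ/(2 + δ) = 0.47²·538/(2 + 0.47) = 48.1151.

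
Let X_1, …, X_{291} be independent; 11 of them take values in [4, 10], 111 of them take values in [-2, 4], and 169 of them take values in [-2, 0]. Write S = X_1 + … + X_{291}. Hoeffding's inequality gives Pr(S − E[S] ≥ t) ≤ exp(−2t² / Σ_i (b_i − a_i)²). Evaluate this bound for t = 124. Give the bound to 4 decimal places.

Σ(b_i − a_i)² = 11·6² + 111·6² + 169·2² = 5068.
Exponent = 2·124² / 5068 = 6.06788.
Bound = exp(−6.06788) = 0.00232.

0.0023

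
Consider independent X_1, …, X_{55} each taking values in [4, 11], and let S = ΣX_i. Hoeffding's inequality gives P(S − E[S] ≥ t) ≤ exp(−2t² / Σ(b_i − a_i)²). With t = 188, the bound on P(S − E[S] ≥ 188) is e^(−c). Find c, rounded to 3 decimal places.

26.229

Σ(b_i − a_i)² = 55·(7)² = 2695.
c = 2t²/2695 = 2·188²/2695 = 26.2293.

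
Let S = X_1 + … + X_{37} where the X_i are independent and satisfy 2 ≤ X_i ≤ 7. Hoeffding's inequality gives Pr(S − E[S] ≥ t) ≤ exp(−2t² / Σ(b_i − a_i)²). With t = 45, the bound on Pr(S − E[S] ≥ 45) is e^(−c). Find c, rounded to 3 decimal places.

Σ(b_i − a_i)² = 37·(5)² = 925.
c = 2t²/925 = 2·45²/925 = 4.3784.

4.378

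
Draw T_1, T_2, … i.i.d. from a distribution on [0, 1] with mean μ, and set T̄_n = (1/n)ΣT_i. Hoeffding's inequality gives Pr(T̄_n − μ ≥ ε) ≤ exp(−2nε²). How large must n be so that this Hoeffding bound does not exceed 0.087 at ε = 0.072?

236

Require exp(−2nε²) ≤ 0.087, i.e. 2nε² ≥ ln(1/0.087) = 2.441847.
So n ≥ 2.441847 / (2·0.072²) = 235.518.
The smallest integer n is 236.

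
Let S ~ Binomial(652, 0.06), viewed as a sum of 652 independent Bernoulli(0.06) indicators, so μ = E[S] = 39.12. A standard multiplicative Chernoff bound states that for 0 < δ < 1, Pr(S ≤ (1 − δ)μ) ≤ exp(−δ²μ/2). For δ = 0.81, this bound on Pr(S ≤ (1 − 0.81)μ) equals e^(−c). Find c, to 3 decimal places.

c = δ²μ/2 = 0.81²·39.12/2 = 12.8333.

12.833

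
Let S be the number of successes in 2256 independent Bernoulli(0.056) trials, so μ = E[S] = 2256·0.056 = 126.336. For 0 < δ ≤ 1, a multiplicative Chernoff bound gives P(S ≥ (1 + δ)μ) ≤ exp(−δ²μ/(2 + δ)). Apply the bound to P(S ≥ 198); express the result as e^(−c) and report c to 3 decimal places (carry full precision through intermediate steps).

Write 198 = (1 + δ)μ, so δ = 198/126.336 − 1 = 0.5672492…
Then the exponent is δ²μ/(2 + δ) = (198 − μ)² / (μ·(2 + δ)) = 15.834594.

15.835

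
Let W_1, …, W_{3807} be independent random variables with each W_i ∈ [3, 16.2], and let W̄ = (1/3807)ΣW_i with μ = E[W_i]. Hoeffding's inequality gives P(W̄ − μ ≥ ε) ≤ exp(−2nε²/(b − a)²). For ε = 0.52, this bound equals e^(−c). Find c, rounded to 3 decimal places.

c = 2nε²/(b − a)² = 2·3807·0.52² / 13.2² = 11.8160.

11.816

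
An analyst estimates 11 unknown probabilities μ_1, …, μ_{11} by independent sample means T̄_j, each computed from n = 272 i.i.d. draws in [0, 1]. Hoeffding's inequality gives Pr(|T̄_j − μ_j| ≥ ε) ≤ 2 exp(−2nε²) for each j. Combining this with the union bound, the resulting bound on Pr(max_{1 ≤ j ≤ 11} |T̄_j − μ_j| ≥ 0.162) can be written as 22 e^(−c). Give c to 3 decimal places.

14.277

Union bound over the 11 events: Pr(max_{1 ≤ j ≤ 11} |T̄_j − μ_j| ≥ 0.162) ≤ 11·2·exp(−2nε²) = 22 exp(−2·272·0.162²).
So c = 2·272·0.162² = 14.2767.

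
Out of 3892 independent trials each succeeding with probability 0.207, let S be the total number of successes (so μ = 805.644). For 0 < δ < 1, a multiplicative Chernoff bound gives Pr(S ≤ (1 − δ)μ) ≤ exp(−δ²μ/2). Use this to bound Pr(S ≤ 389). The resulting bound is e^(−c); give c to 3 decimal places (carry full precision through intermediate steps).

Write 389 = (1 − δ)μ, so δ = 1 − 389/805.644 = 0.5171565…
Then the exponent is δ²μ/2 = (μ − 389)²/(2μ) = 107.735068.

107.735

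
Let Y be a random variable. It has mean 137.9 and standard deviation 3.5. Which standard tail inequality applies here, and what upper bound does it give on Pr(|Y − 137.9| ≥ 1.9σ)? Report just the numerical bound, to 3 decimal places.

Mean and variance are known, so Chebyshev's inequality applies.
Chebyshev: Pr(|Y − μ| ≥ t) ≤ Var(Y)/t².
Var(Y) = σ² = 3.5² = 12.25.
t = 1.9·3.5 = 6.65.
Bound = 12.25 / 44.2225 = 0.2770.

0.277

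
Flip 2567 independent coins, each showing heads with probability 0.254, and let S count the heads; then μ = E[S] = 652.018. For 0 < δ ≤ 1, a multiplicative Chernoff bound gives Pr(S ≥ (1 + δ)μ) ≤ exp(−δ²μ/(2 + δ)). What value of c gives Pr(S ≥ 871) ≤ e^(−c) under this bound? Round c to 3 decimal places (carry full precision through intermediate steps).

Write 871 = (1 + δ)μ, so δ = 871/652.018 − 1 = 0.3358527…
Then the exponent is δ²μ/(2 + δ) = (871 − μ)² / (μ·(2 + δ)) = 31.485587.

31.486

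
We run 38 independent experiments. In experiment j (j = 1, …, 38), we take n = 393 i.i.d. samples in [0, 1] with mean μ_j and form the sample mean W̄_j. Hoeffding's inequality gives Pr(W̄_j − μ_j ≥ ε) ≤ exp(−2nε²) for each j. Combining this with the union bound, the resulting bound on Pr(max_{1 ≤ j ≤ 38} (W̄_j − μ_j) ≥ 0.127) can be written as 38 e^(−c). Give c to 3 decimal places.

12.677

Union bound over the 38 events: Pr(max_{1 ≤ j ≤ 38} (W̄_j − μ_j) ≥ 0.127) ≤ 38·exp(−2nε²) = 38 exp(−2·393·0.127²).
So c = 2·393·0.127² = 12.6774.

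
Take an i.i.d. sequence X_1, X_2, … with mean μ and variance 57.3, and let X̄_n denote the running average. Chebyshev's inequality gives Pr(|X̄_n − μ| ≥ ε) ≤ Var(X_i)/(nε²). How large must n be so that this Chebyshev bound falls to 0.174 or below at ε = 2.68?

Require 57.3/(n·2.68²) ≤ 0.174, i.e. n ≥ 57.3/(0.174·2.68²) = 45.850.
The smallest integer n is 46.

46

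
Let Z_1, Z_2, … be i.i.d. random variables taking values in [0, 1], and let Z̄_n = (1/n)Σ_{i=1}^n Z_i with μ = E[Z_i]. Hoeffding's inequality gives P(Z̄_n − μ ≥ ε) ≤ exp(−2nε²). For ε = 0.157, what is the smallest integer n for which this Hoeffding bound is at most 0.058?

Require exp(−2nε²) ≤ 0.058, i.e. 2nε² ≥ ln(1/0.058) = 2.847312.
So n ≥ 2.847312 / (2·0.157²) = 57.757.
The smallest integer n is 58.

58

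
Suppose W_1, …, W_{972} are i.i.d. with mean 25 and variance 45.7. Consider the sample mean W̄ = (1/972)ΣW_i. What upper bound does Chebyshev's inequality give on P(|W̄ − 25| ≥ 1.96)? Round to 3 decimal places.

0.012

Var(W̄) = Var(W_i)/n = 45.7/972 = 0.047016.
Chebyshev: P(|W̄ − 25| ≥ 1.96) ≤ Var(W̄)/(1.96)² = 45.7/(972·1.96²) = 0.0122.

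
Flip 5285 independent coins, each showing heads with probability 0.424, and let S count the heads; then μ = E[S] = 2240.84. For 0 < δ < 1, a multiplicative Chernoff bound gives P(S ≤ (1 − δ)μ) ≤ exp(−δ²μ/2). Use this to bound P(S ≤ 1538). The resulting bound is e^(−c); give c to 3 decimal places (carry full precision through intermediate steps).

110.223

Write 1538 = (1 − δ)μ, so δ = 1 − 1538/2240.84 = 0.3136502…
Then the exponent is δ²μ/2 = (μ − 1538)²/(2μ) = 110.222967.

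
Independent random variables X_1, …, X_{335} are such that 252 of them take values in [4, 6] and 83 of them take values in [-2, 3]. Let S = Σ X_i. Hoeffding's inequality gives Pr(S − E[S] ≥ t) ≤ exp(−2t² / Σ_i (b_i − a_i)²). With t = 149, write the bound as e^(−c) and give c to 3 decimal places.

Σ(b_i − a_i)² = 252·2² + 83·5² = 3083.
c = 2t² / 3083 = 2·149² / 3083 = 14.4022.

14.402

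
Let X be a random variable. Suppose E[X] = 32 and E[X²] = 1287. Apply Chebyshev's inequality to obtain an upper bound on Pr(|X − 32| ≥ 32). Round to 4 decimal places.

Var(X) = E[X²] − (E[X])² = 1287 − 1024 = 263.
Chebyshev's inequality: Pr(|X − μ| ≥ t) ≤ Var(X)/t² = 263/1024 = 0.2568.

0.2568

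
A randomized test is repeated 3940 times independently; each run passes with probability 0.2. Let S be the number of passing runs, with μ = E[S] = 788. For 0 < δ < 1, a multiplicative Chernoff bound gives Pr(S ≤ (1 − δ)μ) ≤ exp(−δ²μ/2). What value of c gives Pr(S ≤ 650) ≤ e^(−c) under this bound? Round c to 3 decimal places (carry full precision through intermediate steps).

12.084

Write 650 = (1 − δ)μ, so δ = 1 − 650/788 = 0.1751269…
Then the exponent is δ²μ/2 = (μ − 650)²/(2μ) = 12.083756.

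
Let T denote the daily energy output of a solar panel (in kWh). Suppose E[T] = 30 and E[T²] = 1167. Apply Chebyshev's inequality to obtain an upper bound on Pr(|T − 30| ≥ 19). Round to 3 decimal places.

0.740

Var(T) = E[T²] − (E[T])² = 1167 − 900 = 267.
Chebyshev's inequality: Pr(|T − μ| ≥ t) ≤ Var(T)/t² = 267/361 = 0.7396.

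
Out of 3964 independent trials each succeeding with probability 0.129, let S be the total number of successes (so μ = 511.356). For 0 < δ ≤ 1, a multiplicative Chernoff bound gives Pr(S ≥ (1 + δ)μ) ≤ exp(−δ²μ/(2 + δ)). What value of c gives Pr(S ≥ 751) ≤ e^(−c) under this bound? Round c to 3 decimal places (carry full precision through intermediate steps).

Write 751 = (1 + δ)μ, so δ = 751/511.356 − 1 = 0.4686442…
Then the exponent is δ²μ/(2 + δ) = (751 − μ)² / (μ·(2 + δ)) = 45.493701.

45.494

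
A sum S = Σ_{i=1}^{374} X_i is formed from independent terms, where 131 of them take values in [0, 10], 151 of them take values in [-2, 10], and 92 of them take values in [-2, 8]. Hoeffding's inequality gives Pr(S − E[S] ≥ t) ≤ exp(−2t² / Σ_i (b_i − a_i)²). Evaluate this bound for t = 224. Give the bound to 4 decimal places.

0.1024

Σ(b_i − a_i)² = 131·10² + 151·12² + 92·10² = 44044.
Exponent = 2·224² / 44044 = 2.27845.
Bound = exp(−2.27845) = 0.10244.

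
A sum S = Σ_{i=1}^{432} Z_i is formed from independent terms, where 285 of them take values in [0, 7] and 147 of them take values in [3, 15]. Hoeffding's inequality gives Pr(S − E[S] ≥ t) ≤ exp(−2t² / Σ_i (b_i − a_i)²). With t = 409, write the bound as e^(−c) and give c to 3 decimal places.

Σ(b_i − a_i)² = 285·7² + 147·12² = 35133.
c = 2t² / 35133 = 2·409² / 35133 = 9.5227.

9.523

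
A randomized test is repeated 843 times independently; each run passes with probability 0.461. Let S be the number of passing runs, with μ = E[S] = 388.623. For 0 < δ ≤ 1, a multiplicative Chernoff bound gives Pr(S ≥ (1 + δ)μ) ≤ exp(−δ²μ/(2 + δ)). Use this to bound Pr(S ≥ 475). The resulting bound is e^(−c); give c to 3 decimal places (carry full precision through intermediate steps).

8.639

Write 475 = (1 + δ)μ, so δ = 475/388.623 − 1 = 0.2222643…
Then the exponent is δ²μ/(2 + δ) = (475 − μ)² / (μ·(2 + δ)) = 8.639170.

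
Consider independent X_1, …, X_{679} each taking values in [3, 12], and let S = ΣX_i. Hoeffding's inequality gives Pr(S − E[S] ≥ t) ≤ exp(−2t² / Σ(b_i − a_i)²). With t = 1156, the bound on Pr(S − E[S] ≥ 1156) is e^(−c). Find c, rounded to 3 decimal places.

Σ(b_i − a_i)² = 679·(9)² = 54999.
c = 2t²/54999 = 2·1156²/54999 = 48.5949.

48.595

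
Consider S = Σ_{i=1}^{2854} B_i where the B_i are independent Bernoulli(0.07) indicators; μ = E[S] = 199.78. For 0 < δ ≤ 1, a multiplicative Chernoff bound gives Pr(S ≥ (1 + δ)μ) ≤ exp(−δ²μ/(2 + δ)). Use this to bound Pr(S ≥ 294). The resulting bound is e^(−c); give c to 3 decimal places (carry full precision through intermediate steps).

17.978

Write 294 = (1 + δ)μ, so δ = 294/199.78 − 1 = 0.4716188…
Then the exponent is δ²μ/(2 + δ) = (294 − μ)² / (μ·(2 + δ)) = 17.978469.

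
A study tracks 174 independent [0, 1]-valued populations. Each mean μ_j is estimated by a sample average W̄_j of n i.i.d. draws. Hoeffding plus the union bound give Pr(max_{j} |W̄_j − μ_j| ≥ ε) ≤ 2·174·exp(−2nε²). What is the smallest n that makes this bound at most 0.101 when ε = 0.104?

Need 2·174·exp(−2nε²) ≤ 0.101, i.e. exp(−2nε²) ≤ 0.101/348.
So 2nε² ≥ ln(348/0.101) = 8.144837.
Hence n ≥ 8.144837/(2·0.104²) = 376.518.
The smallest integer n is 377.

377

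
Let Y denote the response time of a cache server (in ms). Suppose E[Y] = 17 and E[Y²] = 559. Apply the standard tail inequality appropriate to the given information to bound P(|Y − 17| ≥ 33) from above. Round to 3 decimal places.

0.248

The first two moments determine the variance, so Chebyshev's inequality is the sharpest standard bound available.
Var(Y) = E[Y²] − (E[Y])² = 559 − 289 = 270.
Chebyshev's inequality: P(|Y − μ| ≥ t) ≤ Var(Y)/t² = 270/1089 = 0.2479.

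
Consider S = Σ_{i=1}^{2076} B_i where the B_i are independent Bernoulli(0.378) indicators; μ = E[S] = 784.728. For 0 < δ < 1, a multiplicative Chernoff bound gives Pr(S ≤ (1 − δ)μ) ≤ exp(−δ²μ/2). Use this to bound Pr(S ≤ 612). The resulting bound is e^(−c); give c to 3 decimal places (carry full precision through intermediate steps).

Write 612 = (1 − δ)μ, so δ = 1 − 612/784.728 = 0.2201119…
Then the exponent is δ²μ/2 = (μ − 612)²/(2μ) = 19.009747.

19.010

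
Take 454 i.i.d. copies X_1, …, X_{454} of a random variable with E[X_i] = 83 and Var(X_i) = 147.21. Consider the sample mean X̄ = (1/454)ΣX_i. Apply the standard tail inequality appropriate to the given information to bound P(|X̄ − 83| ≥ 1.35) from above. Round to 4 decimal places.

With mean and variance of each term known, Chebyshev's inequality bounds the deviation of the sum (or sample mean).
Var(X̄) = Var(X_i)/n = 147.21/454 = 0.32425.
Chebyshev: P(|X̄ − 83| ≥ 1.35) ≤ Var(X̄)/(1.35)² = 147.21/(454·1.35²) = 0.1779.

0.1779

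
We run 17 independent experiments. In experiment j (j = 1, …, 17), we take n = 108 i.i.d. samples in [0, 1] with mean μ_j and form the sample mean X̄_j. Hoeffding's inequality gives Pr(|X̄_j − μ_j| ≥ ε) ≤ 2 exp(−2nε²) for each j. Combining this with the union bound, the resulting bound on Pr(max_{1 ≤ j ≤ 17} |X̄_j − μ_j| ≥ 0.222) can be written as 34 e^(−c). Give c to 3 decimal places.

Union bound over the 17 events: Pr(max_{1 ≤ j ≤ 17} |X̄_j − μ_j| ≥ 0.222) ≤ 17·2·exp(−2nε²) = 34 exp(−2·108·0.222²).
So c = 2·108·0.222² = 10.6453.

10.645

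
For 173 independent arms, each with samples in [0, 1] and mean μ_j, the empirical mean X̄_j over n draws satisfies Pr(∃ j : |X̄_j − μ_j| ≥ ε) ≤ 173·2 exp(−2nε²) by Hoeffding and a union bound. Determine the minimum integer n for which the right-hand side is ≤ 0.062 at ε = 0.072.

833

Need 2·173·exp(−2nε²) ≤ 0.062, i.e. exp(−2nε²) ≤ 0.062/346.
So 2nε² ≥ ln(346/0.062) = 8.627060.
Hence n ≥ 8.627060/(2·0.072²) = 832.085.
The smallest integer n is 833.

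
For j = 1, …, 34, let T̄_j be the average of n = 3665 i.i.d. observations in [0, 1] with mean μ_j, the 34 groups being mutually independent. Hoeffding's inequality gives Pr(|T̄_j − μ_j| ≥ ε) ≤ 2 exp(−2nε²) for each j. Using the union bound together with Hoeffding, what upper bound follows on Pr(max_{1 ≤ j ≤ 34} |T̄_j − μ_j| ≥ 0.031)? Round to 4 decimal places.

0.0593

Per-experiment Hoeffding bound: 2·exp(−2·3665·0.031²) = 2·exp(−7.04413) = 0.001745.
Union bound over 34 events: 34·0.001745 = 0.05933.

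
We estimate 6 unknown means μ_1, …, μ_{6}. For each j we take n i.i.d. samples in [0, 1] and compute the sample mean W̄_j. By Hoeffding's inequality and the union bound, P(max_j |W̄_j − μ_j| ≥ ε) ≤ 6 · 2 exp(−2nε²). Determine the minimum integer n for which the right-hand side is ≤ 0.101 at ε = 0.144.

Need 2·6·exp(−2nε²) ≤ 0.101, i.e. exp(−2nε²) ≤ 0.101/12.
So 2nε² ≥ ln(12/0.101) = 4.777541.
Hence n ≥ 4.777541/(2·0.144²) = 115.199.
The smallest integer n is 116.

116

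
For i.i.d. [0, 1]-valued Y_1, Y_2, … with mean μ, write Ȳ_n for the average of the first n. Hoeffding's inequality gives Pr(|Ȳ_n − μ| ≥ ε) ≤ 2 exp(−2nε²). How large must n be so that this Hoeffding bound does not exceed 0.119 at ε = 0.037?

Require 2·exp(−2nε²) ≤ 0.119, i.e. 2nε² ≥ ln(2/0.119) = 2.821779.
So n ≥ 2.821779 / (2·0.037²) = 1030.599.
The smallest integer n is 1031.

1031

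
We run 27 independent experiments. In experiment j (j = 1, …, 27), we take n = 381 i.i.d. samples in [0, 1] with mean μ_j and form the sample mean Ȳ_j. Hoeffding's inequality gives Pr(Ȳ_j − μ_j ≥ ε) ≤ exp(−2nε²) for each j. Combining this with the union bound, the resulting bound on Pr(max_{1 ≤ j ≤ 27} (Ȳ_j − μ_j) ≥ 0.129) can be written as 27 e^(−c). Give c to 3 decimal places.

Union bound over the 27 events: Pr(max_{1 ≤ j ≤ 27} (Ȳ_j − μ_j) ≥ 0.129) ≤ 27·exp(−2nε²) = 27 exp(−2·381·0.129²).
So c = 2·381·0.129² = 12.6804.

12.680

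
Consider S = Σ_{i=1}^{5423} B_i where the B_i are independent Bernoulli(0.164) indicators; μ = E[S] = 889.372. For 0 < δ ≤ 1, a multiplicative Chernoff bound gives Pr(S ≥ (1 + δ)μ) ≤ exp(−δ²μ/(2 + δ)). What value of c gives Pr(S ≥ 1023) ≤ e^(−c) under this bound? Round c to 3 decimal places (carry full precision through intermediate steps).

9.337

Write 1023 = (1 + δ)μ, so δ = 1023/889.372 − 1 = 0.1502498…
Then the exponent is δ²μ/(2 + δ) = (1023 − μ)² / (μ·(2 + δ)) = 9.337327.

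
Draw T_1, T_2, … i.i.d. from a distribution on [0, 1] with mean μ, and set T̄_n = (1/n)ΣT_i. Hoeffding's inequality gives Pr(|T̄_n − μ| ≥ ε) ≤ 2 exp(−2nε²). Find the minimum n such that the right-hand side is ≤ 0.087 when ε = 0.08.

Require 2·exp(−2nε²) ≤ 0.087, i.e. 2nε² ≥ ln(2/0.087) = 3.134994.
So n ≥ 3.134994 / (2·0.08²) = 244.921.
The smallest integer n is 245.

245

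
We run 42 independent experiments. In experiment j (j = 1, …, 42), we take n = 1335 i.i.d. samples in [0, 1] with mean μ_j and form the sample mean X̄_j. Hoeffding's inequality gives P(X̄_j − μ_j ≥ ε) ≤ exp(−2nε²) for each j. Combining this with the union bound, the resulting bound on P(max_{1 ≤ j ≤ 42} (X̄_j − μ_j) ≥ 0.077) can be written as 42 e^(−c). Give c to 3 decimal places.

15.830

Union bound over the 42 events: P(max_{1 ≤ j ≤ 42} (X̄_j − μ_j) ≥ 0.077) ≤ 42·exp(−2nε²) = 42 exp(−2·1335·0.077²).
So c = 2·1335·0.077² = 15.8304.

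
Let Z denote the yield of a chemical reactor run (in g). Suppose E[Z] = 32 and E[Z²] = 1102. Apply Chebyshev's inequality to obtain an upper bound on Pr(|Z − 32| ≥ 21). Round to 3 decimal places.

0.177

Var(Z) = E[Z²] − (E[Z])² = 1102 − 1024 = 78.
Chebyshev's inequality: Pr(|Z − μ| ≥ t) ≤ Var(Z)/t² = 78/441 = 0.1769.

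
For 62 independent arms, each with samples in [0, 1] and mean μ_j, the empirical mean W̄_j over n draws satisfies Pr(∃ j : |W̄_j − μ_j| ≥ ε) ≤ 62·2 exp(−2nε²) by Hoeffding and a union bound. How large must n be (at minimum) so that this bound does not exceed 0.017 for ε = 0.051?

1710

Need 2·62·exp(−2nε²) ≤ 0.017, i.e. exp(−2nε²) ≤ 0.017/124.
So 2nε² ≥ ln(124/0.017) = 8.894824.
Hence n ≥ 8.894824/(2·0.051²) = 1709.885.
The smallest integer n is 1710.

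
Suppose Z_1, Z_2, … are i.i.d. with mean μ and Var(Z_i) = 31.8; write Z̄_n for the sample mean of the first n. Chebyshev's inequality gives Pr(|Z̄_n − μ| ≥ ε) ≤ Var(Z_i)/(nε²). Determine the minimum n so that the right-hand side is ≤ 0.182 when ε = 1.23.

116

Require 31.8/(n·1.23²) ≤ 0.182, i.e. n ≥ 31.8/(0.182·1.23²) = 115.490.
The smallest integer n is 116.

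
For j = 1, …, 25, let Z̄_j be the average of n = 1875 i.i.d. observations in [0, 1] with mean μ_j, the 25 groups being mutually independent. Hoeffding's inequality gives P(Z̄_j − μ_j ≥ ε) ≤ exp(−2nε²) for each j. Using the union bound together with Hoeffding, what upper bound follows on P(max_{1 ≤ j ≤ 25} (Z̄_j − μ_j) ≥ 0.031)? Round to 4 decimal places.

0.6805

Per-experiment Hoeffding bound: exp(−2·1875·0.031²) = exp(−3.60375) = 0.027221.
Union bound over 25 events: 25·0.027221 = 0.68054.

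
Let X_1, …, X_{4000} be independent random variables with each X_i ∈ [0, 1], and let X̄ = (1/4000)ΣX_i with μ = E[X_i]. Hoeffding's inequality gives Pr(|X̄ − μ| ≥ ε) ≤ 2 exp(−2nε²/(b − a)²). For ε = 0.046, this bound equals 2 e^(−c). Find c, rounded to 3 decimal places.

c = 2nε²/(b − a)² = 2·4000·0.046² / 1² = 16.9280.

16.928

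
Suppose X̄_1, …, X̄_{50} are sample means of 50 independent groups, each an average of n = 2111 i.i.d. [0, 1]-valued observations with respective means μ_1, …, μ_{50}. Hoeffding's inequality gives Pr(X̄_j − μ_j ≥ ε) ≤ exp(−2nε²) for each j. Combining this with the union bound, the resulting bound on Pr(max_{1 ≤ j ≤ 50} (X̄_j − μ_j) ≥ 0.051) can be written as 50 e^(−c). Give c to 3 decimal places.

10.981

Union bound over the 50 events: Pr(max_{1 ≤ j ≤ 50} (X̄_j − μ_j) ≥ 0.051) ≤ 50·exp(−2nε²) = 50 exp(−2·2111·0.051²).
So c = 2·2111·0.051² = 10.9814.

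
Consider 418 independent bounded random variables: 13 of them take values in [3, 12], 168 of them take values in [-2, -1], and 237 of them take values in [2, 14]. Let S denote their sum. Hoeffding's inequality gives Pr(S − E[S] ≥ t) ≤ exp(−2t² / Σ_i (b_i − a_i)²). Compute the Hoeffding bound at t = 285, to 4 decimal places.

0.0101

Σ(b_i − a_i)² = 13·9² + 168·1² + 237·12² = 35349.
Exponent = 2·285² / 35349 = 4.59560.
Bound = exp(−4.59560) = 0.01010.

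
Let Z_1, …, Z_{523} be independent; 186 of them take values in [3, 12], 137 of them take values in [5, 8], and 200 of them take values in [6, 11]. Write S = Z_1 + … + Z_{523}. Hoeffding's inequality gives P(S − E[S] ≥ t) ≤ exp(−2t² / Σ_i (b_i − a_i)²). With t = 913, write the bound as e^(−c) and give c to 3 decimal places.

Σ(b_i − a_i)² = 186·9² + 137·3² + 200·5² = 21299.
c = 2t² / 21299 = 2·913² / 21299 = 78.2731.

78.273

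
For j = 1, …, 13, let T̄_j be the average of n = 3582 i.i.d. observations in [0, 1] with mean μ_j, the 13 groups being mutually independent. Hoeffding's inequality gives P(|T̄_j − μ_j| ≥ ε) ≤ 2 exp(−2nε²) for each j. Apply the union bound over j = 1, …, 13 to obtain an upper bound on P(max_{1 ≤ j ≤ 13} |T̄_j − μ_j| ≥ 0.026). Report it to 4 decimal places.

Per-experiment Hoeffding bound: 2·exp(−2·3582·0.026²) = 2·exp(−4.84286) = 0.015769.
Union bound over 13 events: 13·0.015769 = 0.20500.

0.2050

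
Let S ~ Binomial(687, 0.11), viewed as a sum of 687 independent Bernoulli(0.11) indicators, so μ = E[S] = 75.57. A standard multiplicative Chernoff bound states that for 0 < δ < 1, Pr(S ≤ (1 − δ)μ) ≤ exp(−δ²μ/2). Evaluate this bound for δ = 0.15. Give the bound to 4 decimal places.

Exponent = δ²μ/2 = 0.15²·75.57/2 = 0.8502.
Bound = exp(−0.8502) = 0.42735.

0.4273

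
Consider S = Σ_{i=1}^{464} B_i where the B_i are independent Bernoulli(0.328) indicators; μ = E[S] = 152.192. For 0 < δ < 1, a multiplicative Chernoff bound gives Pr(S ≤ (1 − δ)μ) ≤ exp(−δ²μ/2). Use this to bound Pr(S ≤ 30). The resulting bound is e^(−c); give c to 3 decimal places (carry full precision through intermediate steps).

Write 30 = (1 − δ)μ, so δ = 1 − 30/152.192 = 0.8028806…
Then the exponent is δ²μ/2 = (μ − 30)²/(2μ) = 49.052791.

49.053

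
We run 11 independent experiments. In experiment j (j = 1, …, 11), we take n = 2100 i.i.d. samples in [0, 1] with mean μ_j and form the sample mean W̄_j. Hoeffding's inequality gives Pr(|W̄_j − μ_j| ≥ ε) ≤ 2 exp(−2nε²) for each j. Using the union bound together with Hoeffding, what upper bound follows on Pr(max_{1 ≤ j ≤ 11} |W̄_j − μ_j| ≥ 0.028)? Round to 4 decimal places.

0.8173

Per-experiment Hoeffding bound: 2·exp(−2·2100·0.028²) = 2·exp(−3.29280) = 0.074299.
Union bound over 11 events: 11·0.074299 = 0.81729.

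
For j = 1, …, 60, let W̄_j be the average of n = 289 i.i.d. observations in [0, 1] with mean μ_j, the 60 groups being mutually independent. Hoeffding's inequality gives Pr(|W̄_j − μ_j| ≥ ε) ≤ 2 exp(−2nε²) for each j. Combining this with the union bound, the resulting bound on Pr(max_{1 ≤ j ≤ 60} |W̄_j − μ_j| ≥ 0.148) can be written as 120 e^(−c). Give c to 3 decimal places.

12.661

Union bound over the 60 events: Pr(max_{1 ≤ j ≤ 60} |W̄_j − μ_j| ≥ 0.148) ≤ 60·2·exp(−2nε²) = 120 exp(−2·289·0.148²).
So c = 2·289·0.148² = 12.6605.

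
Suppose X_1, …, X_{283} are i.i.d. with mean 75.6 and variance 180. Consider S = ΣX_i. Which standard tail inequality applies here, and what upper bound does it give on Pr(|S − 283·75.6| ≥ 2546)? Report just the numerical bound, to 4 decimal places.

0.0079

With mean and variance of each term known, Chebyshev's inequality bounds the deviation of the sum (or sample mean).
Var(S) = n·Var(X_i) = 283·180 = 50940.
Chebyshev: Pr(|S − 283·75.6| ≥ 2546) ≤ Var(S)/2546² = 50940/6482116 = 0.0079.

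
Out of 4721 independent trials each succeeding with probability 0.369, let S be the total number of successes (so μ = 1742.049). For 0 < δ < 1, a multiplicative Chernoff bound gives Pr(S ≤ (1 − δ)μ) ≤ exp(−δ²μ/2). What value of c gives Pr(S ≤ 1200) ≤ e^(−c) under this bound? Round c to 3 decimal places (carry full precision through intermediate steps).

84.331

Write 1200 = (1 − δ)μ, so δ = 1 − 1200/1742.049 = 0.311156…
Then the exponent is δ²μ/2 = (μ − 1200)²/(2μ) = 84.330900.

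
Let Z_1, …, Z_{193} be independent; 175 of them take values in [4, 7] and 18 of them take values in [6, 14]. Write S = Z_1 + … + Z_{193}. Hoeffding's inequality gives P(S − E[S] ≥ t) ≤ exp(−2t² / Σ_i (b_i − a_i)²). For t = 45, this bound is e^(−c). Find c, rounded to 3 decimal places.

1.485

Σ(b_i − a_i)² = 175·3² + 18·8² = 2727.
c = 2t² / 2727 = 2·45² / 2727 = 1.4851.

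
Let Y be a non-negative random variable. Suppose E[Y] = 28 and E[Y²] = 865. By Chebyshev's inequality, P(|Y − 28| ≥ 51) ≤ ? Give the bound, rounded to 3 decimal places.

0.031

Var(Y) = E[Y²] − (E[Y])² = 865 − 784 = 81.
Chebyshev's inequality: P(|Y − μ| ≥ t) ≤ Var(Y)/t² = 81/2601 = 0.0311.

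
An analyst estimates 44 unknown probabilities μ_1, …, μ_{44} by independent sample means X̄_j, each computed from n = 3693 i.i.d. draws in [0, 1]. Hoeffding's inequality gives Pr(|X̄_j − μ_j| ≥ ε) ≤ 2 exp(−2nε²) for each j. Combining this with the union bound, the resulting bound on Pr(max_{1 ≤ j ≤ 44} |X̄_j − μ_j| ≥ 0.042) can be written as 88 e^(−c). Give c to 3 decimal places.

13.029

Union bound over the 44 events: Pr(max_{1 ≤ j ≤ 44} |X̄_j − μ_j| ≥ 0.042) ≤ 44·2·exp(−2nε²) = 88 exp(−2·3693·0.042²).
So c = 2·3693·0.042² = 13.0289.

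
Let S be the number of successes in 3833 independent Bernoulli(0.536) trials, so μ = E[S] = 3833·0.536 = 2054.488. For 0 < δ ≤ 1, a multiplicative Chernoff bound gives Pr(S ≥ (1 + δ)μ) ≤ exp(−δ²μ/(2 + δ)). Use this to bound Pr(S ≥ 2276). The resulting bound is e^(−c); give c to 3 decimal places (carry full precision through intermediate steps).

Write 2276 = (1 + δ)μ, so δ = 2276/2054.488 − 1 = 0.1078186…
Then the exponent is δ²μ/(2 + δ) = (2276 − μ)² / (μ·(2 + δ)) = 11.330724.

11.331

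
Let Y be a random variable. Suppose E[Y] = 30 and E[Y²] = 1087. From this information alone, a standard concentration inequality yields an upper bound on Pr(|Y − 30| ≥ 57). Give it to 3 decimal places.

0.058

The first two moments determine the variance, so Chebyshev's inequality is the sharpest standard bound available.
Var(Y) = E[Y²] − (E[Y])² = 1087 − 900 = 187.
Chebyshev's inequality: Pr(|Y − μ| ≥ t) ≤ Var(Y)/t² = 187/3249 = 0.0576.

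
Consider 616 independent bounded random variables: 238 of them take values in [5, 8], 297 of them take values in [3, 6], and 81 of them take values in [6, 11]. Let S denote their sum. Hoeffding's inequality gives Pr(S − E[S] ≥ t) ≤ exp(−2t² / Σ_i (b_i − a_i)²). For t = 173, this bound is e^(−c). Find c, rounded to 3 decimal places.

Σ(b_i − a_i)² = 238·3² + 297·3² + 81·5² = 6840.
c = 2t² / 6840 = 2·173² / 6840 = 8.7512.

8.751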